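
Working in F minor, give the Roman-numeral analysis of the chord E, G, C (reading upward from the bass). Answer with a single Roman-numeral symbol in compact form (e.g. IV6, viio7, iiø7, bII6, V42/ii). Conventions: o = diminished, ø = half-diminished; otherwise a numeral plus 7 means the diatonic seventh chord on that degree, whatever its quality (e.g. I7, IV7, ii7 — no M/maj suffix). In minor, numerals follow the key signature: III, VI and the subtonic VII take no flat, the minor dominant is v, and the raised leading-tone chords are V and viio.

V6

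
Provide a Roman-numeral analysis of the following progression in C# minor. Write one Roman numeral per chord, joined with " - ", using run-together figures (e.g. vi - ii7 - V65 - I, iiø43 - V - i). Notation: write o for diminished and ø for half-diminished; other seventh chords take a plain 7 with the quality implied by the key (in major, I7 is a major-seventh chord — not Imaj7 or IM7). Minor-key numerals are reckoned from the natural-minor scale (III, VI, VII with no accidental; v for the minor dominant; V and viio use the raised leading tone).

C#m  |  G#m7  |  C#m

C#m: root C# is the tonic; minor triad there is i.
G#m7: root G# is the dominant; minor seventh chord there is v7.
C#m: minor triad on C# = scale degree 1 → i.

i - v7 - i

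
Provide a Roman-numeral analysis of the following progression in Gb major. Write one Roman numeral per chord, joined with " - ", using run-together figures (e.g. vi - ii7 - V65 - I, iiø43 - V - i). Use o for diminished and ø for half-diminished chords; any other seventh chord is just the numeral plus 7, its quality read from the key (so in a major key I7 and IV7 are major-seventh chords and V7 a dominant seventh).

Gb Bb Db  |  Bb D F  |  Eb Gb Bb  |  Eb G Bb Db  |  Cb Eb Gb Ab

Gb-Bb-Db has root Gb, degree 1 in Gb major, so I.
Bb-D-F: a major triad on Bb, the applied dominant of vi → V/vi.
Eb-Gb-Bb has root Eb, degree 6 in Gb major, so vi.
Eb-G-Bb-Db: a dominant seventh chord on Eb, the applied dominant of ii → V7/ii.
Cb-Eb-Gb-Ab: minor seventh chord on Ab = scale degree 2 → ii65.

I - V/vi - vi - V7/ii - ii65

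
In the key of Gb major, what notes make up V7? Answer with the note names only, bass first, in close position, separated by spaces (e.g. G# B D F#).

Db F Ab Cb

In Gb major, the dominant is Db, and the diatonic chord built there is a dominant seventh chord.
That chord is spelled Db-F-Ab-Cb.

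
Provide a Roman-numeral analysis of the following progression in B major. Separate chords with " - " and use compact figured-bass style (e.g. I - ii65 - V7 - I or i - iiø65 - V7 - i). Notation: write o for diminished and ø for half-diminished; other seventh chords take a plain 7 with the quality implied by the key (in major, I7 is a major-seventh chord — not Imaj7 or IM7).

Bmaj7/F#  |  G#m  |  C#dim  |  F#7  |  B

I43 - vi - iio - V7 - I

Bmaj7/F#: root B is the tonic; major seventh chord there is I43.
G#m: minor triad on G# = scale degree 6 → vi.
C#dim is non-diatonic — iio, a mixture chord from B minor.
F#7: root F# is the dominant; dominant seventh chord there is V7.
B has root B, degree 1 in B major, so I.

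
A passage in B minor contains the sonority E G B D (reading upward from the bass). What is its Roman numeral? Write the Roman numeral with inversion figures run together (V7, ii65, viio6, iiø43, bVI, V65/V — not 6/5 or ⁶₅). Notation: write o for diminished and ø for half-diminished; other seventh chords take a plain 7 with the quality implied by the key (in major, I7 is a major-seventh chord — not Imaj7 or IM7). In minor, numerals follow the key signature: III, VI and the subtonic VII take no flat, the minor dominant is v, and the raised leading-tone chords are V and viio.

iv7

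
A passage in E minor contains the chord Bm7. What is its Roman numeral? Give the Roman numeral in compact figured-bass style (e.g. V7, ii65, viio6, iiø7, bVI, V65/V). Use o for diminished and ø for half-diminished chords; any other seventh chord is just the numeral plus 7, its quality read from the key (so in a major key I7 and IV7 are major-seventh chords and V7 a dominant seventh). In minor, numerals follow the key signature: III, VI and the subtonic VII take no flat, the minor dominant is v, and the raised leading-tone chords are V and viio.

Stacked in thirds the chord is B-D-F#-A: a minor seventh chord on B.
B is scale degree 5 in E minor, and a minor seventh chord on that degree is written v7.

v7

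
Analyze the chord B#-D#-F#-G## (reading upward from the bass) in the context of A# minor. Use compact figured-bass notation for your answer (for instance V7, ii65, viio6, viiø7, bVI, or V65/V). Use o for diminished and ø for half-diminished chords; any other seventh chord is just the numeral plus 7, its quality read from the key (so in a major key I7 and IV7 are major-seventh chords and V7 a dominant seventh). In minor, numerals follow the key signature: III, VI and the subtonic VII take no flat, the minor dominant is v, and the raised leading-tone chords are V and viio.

viio65

Stacked in thirds the chord is G##-B#-D#-F#: a fully diminished seventh chord on G##.
G## is scale degree 7 in A# minor, and a fully diminished seventh chord on that degree is written viio7.
With B# in the bass the chord is in first inversion, so the figured bass is 65.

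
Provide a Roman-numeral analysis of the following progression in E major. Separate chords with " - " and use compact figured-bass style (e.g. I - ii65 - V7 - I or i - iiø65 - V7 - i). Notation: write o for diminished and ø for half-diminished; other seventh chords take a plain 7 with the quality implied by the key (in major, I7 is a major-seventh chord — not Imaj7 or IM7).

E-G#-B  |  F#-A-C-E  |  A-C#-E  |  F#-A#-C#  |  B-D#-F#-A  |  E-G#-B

E-G#-B: root E is the tonic; major triad there is I.
F#-A-C-E is non-diatonic — iiø7, a mixture chord from E minor.
A-C#-E: root A is the subdominant; major triad there is IV.
F#-A#-C#: chromatic; F# is V of V, so V/V.
B-D#-F#-A has root B, degree 5 in E major, so V7.
E-G#-B: major triad on E = scale degree 1 → I.

I - iiø7 - IV - V/V - V7 - I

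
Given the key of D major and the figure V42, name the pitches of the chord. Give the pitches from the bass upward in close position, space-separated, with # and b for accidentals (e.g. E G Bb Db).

G A C# E

In D major, scale degree 5 is A, and the diatonic chord built there is a dominant seventh chord.
Stacking thirds from A gives A-C#-E-G.
With the 42 figure the chord is in third inversion; from the bass G upward in close position it reads G-A-C#-E.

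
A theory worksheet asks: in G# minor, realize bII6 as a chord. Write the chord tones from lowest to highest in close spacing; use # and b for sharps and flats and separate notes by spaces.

Scale degree 2 in G# minor is A#; lowering it a half step gives A. bII6 is the Neapolitan sixth — a major triad on the lowered second degree, here in its customary first inversion.
So the chord is A-C#-E, a major triad.
With the 6 figure the chord is in first inversion; from the bass C# upward in close position it reads C#-E-A.

C# E A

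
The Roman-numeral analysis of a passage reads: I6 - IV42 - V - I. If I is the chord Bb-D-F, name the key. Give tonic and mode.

Bb major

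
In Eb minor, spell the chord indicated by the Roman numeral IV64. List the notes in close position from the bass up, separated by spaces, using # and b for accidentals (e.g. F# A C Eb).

Eb Ab C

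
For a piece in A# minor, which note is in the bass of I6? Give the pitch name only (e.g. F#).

I in A# minor has root A#; the chord is A#-C##-E#.
The figure 6 means first inversion — the third is in the bass.

C##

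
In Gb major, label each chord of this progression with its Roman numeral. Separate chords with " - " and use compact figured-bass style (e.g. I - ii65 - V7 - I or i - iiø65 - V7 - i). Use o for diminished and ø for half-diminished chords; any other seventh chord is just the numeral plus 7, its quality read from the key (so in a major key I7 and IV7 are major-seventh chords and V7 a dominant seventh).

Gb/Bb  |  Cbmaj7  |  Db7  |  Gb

Gb/Bb has root Gb, degree 1 in Gb major, so I6.
Cbmaj7 has root Cb, degree 4 in Gb major, so IV7.
Db7 has root Db, degree 5 in Gb major, so V7.
Gb: major triad on Gb = scale degree 1 → I.

I6 - IV7 - V7 - I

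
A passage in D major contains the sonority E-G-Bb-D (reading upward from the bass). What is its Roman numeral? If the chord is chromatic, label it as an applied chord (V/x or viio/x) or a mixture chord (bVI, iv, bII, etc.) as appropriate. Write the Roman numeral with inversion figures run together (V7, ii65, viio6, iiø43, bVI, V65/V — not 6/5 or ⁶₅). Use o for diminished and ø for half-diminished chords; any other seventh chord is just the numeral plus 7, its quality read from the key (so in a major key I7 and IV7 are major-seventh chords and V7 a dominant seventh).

Stacked in thirds the chord is E-G-Bb-D: a half-diminished seventh chord on E.
E is the second degree of D major. This is the half-diminished supertonic seventh, borrowed from the parallel minor.

iiø7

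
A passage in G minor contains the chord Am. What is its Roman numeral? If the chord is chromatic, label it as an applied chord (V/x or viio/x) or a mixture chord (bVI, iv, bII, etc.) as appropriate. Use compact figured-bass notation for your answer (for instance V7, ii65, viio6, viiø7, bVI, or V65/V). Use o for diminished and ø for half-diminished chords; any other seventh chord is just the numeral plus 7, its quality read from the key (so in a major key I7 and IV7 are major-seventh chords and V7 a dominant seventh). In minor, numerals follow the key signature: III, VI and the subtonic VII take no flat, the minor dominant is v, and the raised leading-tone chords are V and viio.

ii

Stacked in thirds the chord is A-C-E: a minor triad on A.
A is the second degree of G minor. This is the minor supertonic, borrowed from the parallel major (the Dorian ii).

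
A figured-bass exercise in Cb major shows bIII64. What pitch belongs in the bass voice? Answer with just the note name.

bIII in Cb major has root Ebb; the chord is Ebb-Gb-Bbb.
The figure 64 means second inversion — the fifth is in the bass.

Bbb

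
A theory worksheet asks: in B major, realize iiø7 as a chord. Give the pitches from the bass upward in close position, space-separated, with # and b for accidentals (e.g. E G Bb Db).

C# E G B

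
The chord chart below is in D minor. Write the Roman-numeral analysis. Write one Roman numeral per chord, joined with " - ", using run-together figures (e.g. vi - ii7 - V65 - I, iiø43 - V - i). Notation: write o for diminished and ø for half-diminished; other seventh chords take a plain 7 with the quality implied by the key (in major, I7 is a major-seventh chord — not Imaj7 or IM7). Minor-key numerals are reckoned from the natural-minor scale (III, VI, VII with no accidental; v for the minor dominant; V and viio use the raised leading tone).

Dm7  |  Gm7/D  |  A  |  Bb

Dm7: minor seventh chord on D = scale degree 1 → i7.
Gm7/D: minor seventh chord on G = scale degree 4 → iv43.
A: root A is the dominant; major triad there is V.
Bb: major triad on Bb = scale degree 6 → VI.

i7 - iv43 - V - VI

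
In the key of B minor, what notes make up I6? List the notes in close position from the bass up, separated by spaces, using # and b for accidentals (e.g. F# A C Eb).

D# F# B

Scale degree 1 in B minor is B; here the chord built on it is altered to a major triad. I6 is the major tonic (Picardy third), borrowed from the parallel major.
So the chord is B-D#-F#, a major triad.
The figured bass 6 indicates first inversion, placing the third (D#) in the bass: D#-F#-B.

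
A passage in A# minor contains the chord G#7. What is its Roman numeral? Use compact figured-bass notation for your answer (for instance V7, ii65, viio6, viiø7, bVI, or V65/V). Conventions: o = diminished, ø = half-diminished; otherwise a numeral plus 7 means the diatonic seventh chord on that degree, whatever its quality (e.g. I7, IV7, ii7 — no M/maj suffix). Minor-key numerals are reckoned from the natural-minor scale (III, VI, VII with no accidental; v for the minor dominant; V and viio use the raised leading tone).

VII7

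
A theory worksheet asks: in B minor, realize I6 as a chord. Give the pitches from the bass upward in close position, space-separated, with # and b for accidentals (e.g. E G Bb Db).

D# F# B

I6 is the major tonic (Picardy third), borrowed from the parallel major. In B minor that root is B.
So the chord is B-D#-F#, a major triad.
The figured bass 6 indicates first inversion, placing the third (D#) in the bass: D#-F#-B.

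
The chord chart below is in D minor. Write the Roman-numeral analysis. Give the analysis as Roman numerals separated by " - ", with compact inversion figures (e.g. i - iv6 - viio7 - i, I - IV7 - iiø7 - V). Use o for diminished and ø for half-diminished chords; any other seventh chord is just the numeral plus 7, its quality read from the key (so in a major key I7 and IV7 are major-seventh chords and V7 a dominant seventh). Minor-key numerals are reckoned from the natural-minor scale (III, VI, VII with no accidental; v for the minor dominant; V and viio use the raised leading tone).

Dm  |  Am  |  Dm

i - v - i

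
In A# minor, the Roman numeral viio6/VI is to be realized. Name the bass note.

G#

The applied chord viio6/VI is rooted on E#: E#-G#-B.
The figure 6 means first inversion — the third is in the bass.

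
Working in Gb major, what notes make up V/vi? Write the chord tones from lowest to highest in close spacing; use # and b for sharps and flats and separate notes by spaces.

Bb D F

The slash means an applied dominant: we want the dominant of vi. In Gb major, vi is Eb minor, and its dominant is built on Bb.
Building a major triad on Bb gives Bb-D-F.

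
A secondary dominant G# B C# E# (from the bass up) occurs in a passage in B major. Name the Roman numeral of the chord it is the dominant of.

V

The chord is a dominant seventh chord on C#.
A dominant resolves down a perfect fifth: C# → F#. In B major, F# is scale degree 5, i.e. V.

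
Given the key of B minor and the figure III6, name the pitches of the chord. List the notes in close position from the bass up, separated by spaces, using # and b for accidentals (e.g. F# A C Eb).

F# A D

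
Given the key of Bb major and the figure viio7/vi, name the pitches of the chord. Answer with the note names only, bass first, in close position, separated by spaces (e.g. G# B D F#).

F# A C Eb

The slash marks an applied leading-tone chord: viio of vi. In Bb major, vi is G, so the leading tone to it is F#, a half step below.
Building a fully diminished seventh chord on F# gives F#-A-C-Eb.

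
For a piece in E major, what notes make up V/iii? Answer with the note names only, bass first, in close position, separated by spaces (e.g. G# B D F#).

V/iii is a secondary dominant — the dominant triad of iii. iii in E major is G#, so the applied chord's root is D#, a perfect fifth above.
Building a major triad on D# gives D#-F##-A#.

D# F## A#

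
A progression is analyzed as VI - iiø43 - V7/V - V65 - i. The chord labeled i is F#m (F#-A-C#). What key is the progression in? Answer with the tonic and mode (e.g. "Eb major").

F# minor

The anchor chord is a minor triad on F#, labeled i.
If F# is scale degree 1 and the mode makes that degree carry a minor triad, the tonic is F# and the mode is minor.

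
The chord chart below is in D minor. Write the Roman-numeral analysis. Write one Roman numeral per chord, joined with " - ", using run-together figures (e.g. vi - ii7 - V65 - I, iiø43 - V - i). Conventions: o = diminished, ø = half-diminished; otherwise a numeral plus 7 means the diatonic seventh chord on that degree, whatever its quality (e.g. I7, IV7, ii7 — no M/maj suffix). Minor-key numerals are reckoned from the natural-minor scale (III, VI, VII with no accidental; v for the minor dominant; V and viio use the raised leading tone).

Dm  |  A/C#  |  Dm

i - V6 - i

Dm: minor triad on D = scale degree 1 → i.
A/C#: major triad on A = scale degree 5 → V6.
Dm: minor triad on D = scale degree 1 → i.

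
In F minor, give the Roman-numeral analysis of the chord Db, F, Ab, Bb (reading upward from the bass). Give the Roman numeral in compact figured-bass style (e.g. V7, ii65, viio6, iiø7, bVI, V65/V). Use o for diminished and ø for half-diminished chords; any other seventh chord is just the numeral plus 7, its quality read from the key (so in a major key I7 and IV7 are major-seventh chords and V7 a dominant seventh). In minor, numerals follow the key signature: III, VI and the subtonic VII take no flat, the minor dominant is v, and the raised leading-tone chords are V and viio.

iv65

Stacked in thirds the chord is Bb-Db-F-Ab: a minor seventh chord on Bb.
Bb is scale degree 4 in F minor, and a minor seventh chord on that degree is written iv7.
With Db in the bass the chord is in first inversion, so the figured bass is 65.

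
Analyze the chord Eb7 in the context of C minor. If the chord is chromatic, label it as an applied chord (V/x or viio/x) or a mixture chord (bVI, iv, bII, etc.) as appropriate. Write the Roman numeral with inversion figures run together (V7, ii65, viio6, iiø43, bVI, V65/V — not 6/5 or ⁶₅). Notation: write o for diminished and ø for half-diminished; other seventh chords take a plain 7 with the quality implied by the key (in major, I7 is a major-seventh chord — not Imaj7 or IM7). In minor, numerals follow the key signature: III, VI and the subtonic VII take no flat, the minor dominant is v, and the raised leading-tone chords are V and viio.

V7/VI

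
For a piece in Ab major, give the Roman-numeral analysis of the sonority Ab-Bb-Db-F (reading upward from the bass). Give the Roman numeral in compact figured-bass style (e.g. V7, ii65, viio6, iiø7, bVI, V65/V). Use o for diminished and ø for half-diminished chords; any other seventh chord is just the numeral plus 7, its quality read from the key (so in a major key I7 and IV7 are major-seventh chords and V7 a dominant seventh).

The pitches Bb-Db-F-Ab form a minor seventh chord rooted on Bb.
In Ab major, Bb is the supertonic; the diatonic minor seventh chord there is ii7.
With Ab in the bass the chord is in third inversion, so the figured bass is 42.

ii42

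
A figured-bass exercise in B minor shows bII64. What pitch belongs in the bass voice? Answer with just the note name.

G

bII in B minor has root C; the chord is C-E-G.
The figure 64 means second inversion — the fifth is in the bass.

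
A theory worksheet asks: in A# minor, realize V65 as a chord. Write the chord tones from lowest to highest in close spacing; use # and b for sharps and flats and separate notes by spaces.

G## B# D# E#

In A# minor, the fifth degree is E#. The dominant is major (leading tone raised), so V is a dominant seventh chord.
That chord is spelled E#-G##-B#-D#.
With the 65 figure the chord is in first inversion; from the bass G## upward in close position it reads G##-B#-D#-E#.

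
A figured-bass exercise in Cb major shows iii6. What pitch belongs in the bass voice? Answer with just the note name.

Gb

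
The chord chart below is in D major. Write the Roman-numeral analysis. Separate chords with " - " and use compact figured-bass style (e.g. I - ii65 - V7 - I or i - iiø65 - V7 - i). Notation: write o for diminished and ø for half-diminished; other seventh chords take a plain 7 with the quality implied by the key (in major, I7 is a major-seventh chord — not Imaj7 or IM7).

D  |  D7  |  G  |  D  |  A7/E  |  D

D: major triad on D = scale degree 1 → I.
D7: a dominant seventh chord on D, the applied dominant of IV → V7/IV.
G has root G, degree 4 in D major, so IV.
D has root D, degree 1 in D major, so I.
A7/E: root A is the dominant; dominant seventh chord there is V43.
D: root D is the tonic; major triad there is I.

I - V7/IV - IV - I - V43 - I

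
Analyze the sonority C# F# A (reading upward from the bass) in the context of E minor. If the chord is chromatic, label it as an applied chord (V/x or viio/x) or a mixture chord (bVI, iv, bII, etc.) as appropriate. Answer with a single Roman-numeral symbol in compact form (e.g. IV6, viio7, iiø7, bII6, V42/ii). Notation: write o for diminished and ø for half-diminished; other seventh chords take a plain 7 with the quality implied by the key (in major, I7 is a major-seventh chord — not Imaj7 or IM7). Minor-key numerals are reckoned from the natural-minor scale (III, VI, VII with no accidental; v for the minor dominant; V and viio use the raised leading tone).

ii64

Stacked in thirds the chord is F#-A-C#: a minor triad on F#.
F# is the second degree of E minor. This is the minor supertonic, borrowed from the parallel major (the Dorian ii).
With C# in the bass the chord is in second inversion, so the figured bass is 64.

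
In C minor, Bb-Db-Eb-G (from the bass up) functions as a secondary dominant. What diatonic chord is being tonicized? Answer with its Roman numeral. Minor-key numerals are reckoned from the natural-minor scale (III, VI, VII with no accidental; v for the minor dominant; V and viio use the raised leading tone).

VI

The chord is a dominant seventh chord on Eb.
A dominant resolves down a perfect fifth: Eb → Ab. In C minor, Ab is scale degree 6, i.e. VI.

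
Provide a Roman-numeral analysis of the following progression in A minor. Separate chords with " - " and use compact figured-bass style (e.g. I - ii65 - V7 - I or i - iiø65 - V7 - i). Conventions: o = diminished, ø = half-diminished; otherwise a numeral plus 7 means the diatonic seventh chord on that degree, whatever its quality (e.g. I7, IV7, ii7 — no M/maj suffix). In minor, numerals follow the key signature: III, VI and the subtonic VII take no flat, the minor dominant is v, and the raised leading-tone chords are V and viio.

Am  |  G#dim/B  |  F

i - viio6 - VI

Am: root A is the tonic; minor triad there is i.
G#dim/B has root G#, degree 7 in A minor, so viio6.
F: root F is the submediant; major triad there is VI.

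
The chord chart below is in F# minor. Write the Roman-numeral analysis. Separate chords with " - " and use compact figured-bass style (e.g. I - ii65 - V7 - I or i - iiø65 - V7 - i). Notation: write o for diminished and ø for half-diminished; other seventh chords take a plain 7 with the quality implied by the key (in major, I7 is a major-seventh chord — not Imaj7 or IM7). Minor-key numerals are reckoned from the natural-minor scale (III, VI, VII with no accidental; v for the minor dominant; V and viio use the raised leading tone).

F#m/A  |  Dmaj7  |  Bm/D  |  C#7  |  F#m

i6 - VI7 - iv6 - V7 - i

F#m/A: minor triad on F# = scale degree 1 → i6.
Dmaj7: root D is the submediant; major seventh chord there is VI7.
Bm/D: root B is the subdominant; minor triad there is iv6.
C#7: root C# is the dominant; dominant seventh chord there is V7.
F#m: minor triad on F# = scale degree 1 → i.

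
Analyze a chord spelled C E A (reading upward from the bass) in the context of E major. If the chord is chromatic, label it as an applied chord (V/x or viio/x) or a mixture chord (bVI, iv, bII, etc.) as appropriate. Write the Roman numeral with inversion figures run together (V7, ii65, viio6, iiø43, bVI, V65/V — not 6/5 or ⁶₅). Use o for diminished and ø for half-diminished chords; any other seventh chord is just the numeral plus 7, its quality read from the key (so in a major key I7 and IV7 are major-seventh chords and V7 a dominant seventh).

Stacked in thirds the chord is A-C-E: a minor triad on A.
A is the fourth degree of E major. This is the minor subdominant, borrowed from the parallel minor.
With C in the bass the chord is in first inversion, so the figured bass is 6.

iv6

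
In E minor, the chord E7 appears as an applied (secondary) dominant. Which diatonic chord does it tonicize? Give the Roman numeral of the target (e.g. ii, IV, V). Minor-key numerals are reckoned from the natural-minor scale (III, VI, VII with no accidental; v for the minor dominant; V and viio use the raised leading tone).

iv

The chord is a dominant seventh chord on E.
A dominant resolves down a perfect fifth: E → A. In E minor, A is scale degree 4, i.e. iv.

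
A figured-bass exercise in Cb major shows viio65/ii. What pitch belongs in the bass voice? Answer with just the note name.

Eb

The applied chord viio65/ii is rooted on C: C-Eb-Gb-Bbb.
The figure 65 means first inversion — the third is in the bass.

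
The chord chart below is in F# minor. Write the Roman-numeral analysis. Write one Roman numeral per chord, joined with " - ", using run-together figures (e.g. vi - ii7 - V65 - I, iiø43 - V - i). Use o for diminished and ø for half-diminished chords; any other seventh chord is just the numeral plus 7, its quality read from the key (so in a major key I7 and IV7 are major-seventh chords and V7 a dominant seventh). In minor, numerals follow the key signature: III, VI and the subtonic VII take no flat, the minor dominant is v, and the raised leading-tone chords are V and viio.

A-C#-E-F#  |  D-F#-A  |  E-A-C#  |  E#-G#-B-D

i65 - VI - III64 - viio7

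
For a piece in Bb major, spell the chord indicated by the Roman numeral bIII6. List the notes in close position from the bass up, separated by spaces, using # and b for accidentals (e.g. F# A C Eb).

F Ab Db

Scale degree 3 in Bb major is D; lowering it a half step gives Db. bIII6 is a major triad on the lowered third degree, borrowed from the parallel minor.
So the chord is Db-F-Ab, a major triad.
The figured bass 6 indicates first inversion, placing the third (F) in the bass: F-Ab-Db.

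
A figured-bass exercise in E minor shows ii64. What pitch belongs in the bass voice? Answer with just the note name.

C#

ii in E minor has root F#; the chord is F#-A-C#.
The figure 64 means second inversion — the fifth is in the bass.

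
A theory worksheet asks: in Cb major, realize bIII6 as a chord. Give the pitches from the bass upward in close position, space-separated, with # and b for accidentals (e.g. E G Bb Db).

Gb Bbb Ebb

bIII6 is a major triad on the lowered third degree, borrowed from the parallel minor. In Cb major that root is Ebb.
So the chord is Ebb-Gb-Bbb.
With the 6 figure the chord is in first inversion; from the bass Gb upward in close position it reads Gb-Bbb-Ebb.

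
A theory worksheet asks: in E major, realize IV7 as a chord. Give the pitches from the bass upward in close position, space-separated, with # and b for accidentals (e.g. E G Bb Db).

A C# E G#

The numeral's case and figure indicate a major seventh chord. In E major its root, scale degree 4, is A.
Stacking thirds from A gives A-C#-E-G#.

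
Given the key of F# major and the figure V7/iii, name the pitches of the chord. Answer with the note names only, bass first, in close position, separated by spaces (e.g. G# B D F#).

The slash means an applied dominant: we want the dominant of iii. In F# major, iii is A# minor, and its dominant is built on E#.
Building a dominant seventh chord on E# gives E#-G##-B#-D#.

E# G## B# D#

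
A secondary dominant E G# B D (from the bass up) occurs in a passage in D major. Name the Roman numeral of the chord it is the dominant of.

V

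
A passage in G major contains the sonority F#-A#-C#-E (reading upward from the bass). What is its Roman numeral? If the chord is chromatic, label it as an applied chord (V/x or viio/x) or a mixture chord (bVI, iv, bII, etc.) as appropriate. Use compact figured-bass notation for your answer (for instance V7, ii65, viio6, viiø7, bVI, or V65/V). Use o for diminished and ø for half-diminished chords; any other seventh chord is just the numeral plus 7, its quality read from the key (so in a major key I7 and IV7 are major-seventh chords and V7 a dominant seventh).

The pitches F#-A#-C#-E form a dominant seventh chord rooted on F#.
F# is not a diatonic chord root with this quality in G major, but it lies a perfect fifth above B (iii), so the chord functions as an applied dominant of iii.

V7/iii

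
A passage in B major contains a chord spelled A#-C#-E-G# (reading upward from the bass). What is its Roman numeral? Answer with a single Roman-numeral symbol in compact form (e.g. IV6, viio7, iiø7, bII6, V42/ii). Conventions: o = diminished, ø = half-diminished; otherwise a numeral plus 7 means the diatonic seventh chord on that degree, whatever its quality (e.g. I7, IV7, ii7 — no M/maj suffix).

Stacked in thirds the chord is A#-C#-E-G#: a half-diminished seventh chord on A#.
In B major, A# is the leading tone; the diatonic half-diminished seventh chord there is viiø7.

viiø7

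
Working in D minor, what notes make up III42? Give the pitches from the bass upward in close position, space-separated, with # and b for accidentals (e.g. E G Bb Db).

E F A C

In D minor, the mediant is F, and the diatonic chord built there is a major seventh chord.
Stacking thirds from F gives F-A-C-E.
The figured bass 42 indicates third inversion, placing the seventh (E) in the bass: E-F-A-C.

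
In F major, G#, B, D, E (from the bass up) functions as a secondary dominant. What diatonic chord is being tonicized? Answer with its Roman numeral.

The chord is a dominant seventh chord on E.
A dominant resolves down a perfect fifth: E → A. In F major, A is scale degree 3, i.e. iii.

iii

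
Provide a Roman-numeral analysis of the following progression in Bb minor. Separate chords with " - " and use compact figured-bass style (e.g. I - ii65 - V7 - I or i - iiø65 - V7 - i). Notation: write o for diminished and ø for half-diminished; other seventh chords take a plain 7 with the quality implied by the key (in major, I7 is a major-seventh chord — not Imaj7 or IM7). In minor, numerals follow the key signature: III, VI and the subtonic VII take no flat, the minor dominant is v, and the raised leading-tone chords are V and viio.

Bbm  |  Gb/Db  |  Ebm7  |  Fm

i - VI64 - iv7 - v

Bbm has root Bb, degree 1 in Bb minor, so i.
Gb/Db: root Gb is the submediant; major triad there is VI64.
Ebm7: root Eb is the subdominant; minor seventh chord there is iv7.
Fm: minor triad on F = scale degree 5 → v.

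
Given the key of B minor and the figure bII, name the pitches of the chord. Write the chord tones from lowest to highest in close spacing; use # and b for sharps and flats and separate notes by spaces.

bII is the Neapolitan chord — a major triad on the lowered second degree. In B minor that root is C.
So the chord is C-E-G, a major triad.

C E G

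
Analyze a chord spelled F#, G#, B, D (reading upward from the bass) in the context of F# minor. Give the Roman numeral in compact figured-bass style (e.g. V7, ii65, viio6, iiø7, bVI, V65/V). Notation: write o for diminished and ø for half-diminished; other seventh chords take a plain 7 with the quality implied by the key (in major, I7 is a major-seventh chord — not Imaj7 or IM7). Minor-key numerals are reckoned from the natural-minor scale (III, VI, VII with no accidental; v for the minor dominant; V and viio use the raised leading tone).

iiø42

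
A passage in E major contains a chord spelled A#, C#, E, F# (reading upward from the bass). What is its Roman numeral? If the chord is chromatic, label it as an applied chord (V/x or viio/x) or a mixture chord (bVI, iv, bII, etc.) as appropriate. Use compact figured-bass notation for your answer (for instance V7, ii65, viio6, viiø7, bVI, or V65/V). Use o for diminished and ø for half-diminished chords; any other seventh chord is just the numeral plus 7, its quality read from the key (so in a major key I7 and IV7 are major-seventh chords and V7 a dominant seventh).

V65/V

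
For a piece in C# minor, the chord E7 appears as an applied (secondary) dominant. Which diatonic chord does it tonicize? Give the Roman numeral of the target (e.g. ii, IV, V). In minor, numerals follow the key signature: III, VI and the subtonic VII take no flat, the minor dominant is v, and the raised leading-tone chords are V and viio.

VI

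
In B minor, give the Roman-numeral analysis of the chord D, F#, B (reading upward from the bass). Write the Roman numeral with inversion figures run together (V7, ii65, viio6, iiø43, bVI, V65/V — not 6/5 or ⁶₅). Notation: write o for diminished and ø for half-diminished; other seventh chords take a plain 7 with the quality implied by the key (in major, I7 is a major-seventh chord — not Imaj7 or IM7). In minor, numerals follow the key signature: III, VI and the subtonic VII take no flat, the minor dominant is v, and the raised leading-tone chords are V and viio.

i6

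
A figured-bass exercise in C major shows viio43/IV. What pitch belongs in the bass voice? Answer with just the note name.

Bb

The applied chord viio43/IV is rooted on E: E-G-Bb-Db.
The figure 43 means second inversion — the fifth is in the bass.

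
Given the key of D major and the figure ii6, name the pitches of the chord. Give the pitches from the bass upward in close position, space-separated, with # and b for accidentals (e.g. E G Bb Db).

G B E

In D major, scale degree 2 is E, and the diatonic chord built there is a minor triad.
That chord is spelled E-G-B.
With the 6 figure the chord is in first inversion; from the bass G upward in close position it reads G-B-E.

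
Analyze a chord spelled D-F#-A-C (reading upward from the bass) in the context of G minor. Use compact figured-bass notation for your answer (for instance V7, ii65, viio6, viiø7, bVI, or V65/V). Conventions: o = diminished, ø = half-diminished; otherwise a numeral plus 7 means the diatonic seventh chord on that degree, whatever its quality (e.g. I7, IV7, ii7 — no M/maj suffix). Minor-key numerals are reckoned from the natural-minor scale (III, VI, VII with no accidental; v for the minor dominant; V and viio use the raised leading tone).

V7

Stacked in thirds the chord is D-F#-A-C: a dominant seventh chord on D.
In G minor, D is the dominant; the diatonic dominant seventh chord there is V7.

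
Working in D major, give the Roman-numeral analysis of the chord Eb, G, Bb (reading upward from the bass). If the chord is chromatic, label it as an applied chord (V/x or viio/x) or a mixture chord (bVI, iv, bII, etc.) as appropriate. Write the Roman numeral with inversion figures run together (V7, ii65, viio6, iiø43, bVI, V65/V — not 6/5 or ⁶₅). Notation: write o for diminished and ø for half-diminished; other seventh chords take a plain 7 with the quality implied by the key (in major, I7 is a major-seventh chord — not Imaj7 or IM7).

bII

Stacked in thirds the chord is Eb-G-Bb: a major triad on Eb.
Eb is the lowered second degree of D major (diatonic 2 would be E). This is the Neapolitan chord — a major triad on the lowered second degree.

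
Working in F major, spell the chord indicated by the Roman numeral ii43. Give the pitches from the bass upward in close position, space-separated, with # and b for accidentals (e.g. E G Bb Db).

In F major, the supertonic is G, and the diatonic chord built there is a minor seventh chord.
Stacking thirds from G gives G-Bb-D-F.
With the 43 figure the chord is in second inversion; from the bass D upward in close position it reads D-F-G-Bb.

D F G Bb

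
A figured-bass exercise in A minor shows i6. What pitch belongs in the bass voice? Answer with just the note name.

i in A minor has root A; the chord is A-C-E.
The figure 6 means first inversion — the third is in the bass.

C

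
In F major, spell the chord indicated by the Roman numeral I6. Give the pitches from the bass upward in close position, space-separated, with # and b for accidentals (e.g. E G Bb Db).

The numeral's case and figure indicate a major triad. In F major its root, scale degree 1, is F.
That chord is spelled F-A-C.
The figured bass 6 indicates first inversion, placing the third (A) in the bass: A-C-F.

A C F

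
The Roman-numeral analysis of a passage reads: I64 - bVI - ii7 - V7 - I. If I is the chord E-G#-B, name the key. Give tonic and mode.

E major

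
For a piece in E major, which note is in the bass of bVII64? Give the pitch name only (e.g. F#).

A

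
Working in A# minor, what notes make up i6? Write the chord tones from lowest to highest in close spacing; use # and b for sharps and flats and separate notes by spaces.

C# E# A#

The numeral's case and figure indicate a minor triad. In A# minor its root, the first degree, is A#.
Stacking thirds from A# gives A#-C#-E#.
With the 6 figure the chord is in first inversion; from the bass C# upward in close position it reads C#-E#-A#.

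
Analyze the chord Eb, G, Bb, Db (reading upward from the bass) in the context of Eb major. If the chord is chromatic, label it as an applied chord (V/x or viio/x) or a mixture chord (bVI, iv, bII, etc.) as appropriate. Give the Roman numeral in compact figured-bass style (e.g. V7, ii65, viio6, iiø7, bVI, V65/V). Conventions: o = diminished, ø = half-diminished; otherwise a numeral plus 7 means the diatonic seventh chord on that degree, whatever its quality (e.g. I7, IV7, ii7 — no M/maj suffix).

Stacked in thirds the chord is Eb-G-Bb-Db: a dominant seventh chord on Eb.
Eb is not a diatonic chord root with this quality in Eb major, but it lies a perfect fifth above Ab (IV), so the chord functions as an applied dominant of IV.

V7/IV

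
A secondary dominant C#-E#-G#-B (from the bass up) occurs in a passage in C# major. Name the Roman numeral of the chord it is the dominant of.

IV

The chord is a dominant seventh chord on C#.
A dominant resolves down a perfect fifth: C# → F#. In C# major, F# is scale degree 4, i.e. IV.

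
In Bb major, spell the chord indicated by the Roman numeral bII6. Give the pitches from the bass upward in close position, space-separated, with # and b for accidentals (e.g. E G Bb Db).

Eb Gb Cb

bII6 is the Neapolitan sixth — a major triad on the lowered second degree, here in its customary first inversion. In Bb major that root is Cb.
So the chord is Cb-Eb-Gb.
With the 6 figure the chord is in first inversion; from the bass Eb upward in close position it reads Eb-Gb-Cb.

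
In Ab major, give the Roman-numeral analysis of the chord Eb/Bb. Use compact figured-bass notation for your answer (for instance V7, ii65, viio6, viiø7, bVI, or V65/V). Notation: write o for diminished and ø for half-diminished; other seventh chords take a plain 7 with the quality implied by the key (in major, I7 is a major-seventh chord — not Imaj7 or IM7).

V64

The pitches Eb-G-Bb form a major triad rooted on Eb.
In Ab major, Eb is the dominant; the diatonic major triad there is V.
With Bb in the bass the chord is in second inversion, so the figured bass is 64.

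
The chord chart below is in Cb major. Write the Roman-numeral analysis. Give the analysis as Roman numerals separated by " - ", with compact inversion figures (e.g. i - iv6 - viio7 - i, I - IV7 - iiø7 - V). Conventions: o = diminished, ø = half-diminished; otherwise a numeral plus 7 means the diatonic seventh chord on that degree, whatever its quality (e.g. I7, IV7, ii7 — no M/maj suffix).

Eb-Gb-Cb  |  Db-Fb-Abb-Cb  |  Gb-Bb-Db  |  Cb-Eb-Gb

I6 - iiø7 - V - I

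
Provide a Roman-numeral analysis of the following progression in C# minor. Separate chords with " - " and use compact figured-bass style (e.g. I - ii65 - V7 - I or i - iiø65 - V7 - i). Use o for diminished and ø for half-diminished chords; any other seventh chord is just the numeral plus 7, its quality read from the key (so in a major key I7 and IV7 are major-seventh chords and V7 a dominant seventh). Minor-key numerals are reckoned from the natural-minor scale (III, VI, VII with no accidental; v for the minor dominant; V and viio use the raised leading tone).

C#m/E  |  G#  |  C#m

C#m/E: minor triad on C# = scale degree 1 → i6.
G#: root G# is the dominant; major triad there is V.
C#m: root C# is the tonic; minor triad there is i.

i6 - V - i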